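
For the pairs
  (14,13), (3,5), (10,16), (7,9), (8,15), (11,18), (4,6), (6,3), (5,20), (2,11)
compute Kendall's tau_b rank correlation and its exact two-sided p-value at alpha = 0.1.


Step 1: Enumerate the 45 unordered pairs (i,j) with i<j and classify each by sign(x_j-x_i) * sign(y_j-y_i).
  (1,2):dx=-11,dy=-8->C; (1,3):dx=-4,dy=+3->D; (1,4):dx=-7,dy=-4->C; (1,5):dx=-6,dy=+2->D
  (1,6):dx=-3,dy=+5->D; (1,7):dx=-10,dy=-7->C; (1,8):dx=-8,dy=-10->C; (1,9):dx=-9,dy=+7->D
  (1,10):dx=-12,dy=-2->C; (2,3):dx=+7,dy=+11->C; (2,4):dx=+4,dy=+4->C; (2,5):dx=+5,dy=+10->C
  (2,6):dx=+8,dy=+13->C; (2,7):dx=+1,dy=+1->C; (2,8):dx=+3,dy=-2->D; (2,9):dx=+2,dy=+15->C
  (2,10):dx=-1,dy=+6->D; (3,4):dx=-3,dy=-7->C; (3,5):dx=-2,dy=-1->C; (3,6):dx=+1,dy=+2->C
  (3,7):dx=-6,dy=-10->C; (3,8):dx=-4,dy=-13->C; (3,9):dx=-5,dy=+4->D; (3,10):dx=-8,dy=-5->C
  (4,5):dx=+1,dy=+6->C; (4,6):dx=+4,dy=+9->C; (4,7):dx=-3,dy=-3->C; (4,8):dx=-1,dy=-6->C
  (4,9):dx=-2,dy=+11->D; (4,10):dx=-5,dy=+2->D; (5,6):dx=+3,dy=+3->C; (5,7):dx=-4,dy=-9->C
  (5,8):dx=-2,dy=-12->C; (5,9):dx=-3,dy=+5->D; (5,10):dx=-6,dy=-4->C; (6,7):dx=-7,dy=-12->C
  (6,8):dx=-5,dy=-15->C; (6,9):dx=-6,dy=+2->D; (6,10):dx=-9,dy=-7->C; (7,8):dx=+2,dy=-3->D
  (7,9):dx=+1,dy=+14->C; (7,10):dx=-2,dy=+5->D; (8,9):dx=-1,dy=+17->D; (8,10):dx=-4,dy=+8->D
  (9,10):dx=-3,dy=-9->C
Step 2: C = 30, D = 15, total pairs = 45.
Step 3: tau = (C - D)/(n(n-1)/2) = (30 - 15)/45 = 0.333333.
Step 4: Exact two-sided p-value (enumerate n! = 3628800 permutations of y under H0): p = 0.216373.
Step 5: alpha = 0.1. fail to reject H0.

tau_b = 0.3333 (C=30, D=15), p = 0.216373, fail to reject H0.


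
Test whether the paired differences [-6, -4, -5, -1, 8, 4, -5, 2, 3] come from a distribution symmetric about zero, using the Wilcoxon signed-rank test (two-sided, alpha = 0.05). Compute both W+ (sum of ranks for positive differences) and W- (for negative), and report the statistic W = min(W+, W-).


Step 1: Drop any zero differences (none here) and take |d_i|.
|d| = [6, 4, 5, 1, 8, 4, 5, 2, 3]
Step 2: Midrank |d_i| (ties get averaged ranks).
ranks: |6|->8, |4|->4.5, |5|->6.5, |1|->1, |8|->9, |4|->4.5, |5|->6.5, |2|->2, |3|->3
Step 3: Attach original signs; sum ranks with positive sign and with negative sign.
W+ = 9 + 4.5 + 2 + 3 = 18.5
W- = 8 + 4.5 + 6.5 + 1 + 6.5 = 26.5
(Check: W+ + W- = 45 should equal n(n+1)/2 = 45.)
Step 4: Test statistic W = min(W+, W-) = 18.5.
Step 5: Ties in |d|, so use the tie-corrected normal approximation.
        E[W] = n(n+1)/4 = 9*10/4 = 22.5.
        Tie groups: |d|=4 (t=2), |d|=5 (t=2); sum(t^3 - t) = 12.
        Var[W] = n(n+1)(2n+1)/24 - sum(t^3-t)/48 = 1710/24 - 12/48 = 71.
        z = (W - E[W]) / sqrt(Var[W]) = (18.5 - 22.5) / 8.4261 = -0.4747.
        Two-sided p = 2*Phi(z) = 0.634992.
Step 6: alpha = 0.05. fail to reject H0.

W+ = 18.5, W- = 26.5, W = min = 18.5, p = 0.634992, fail to reject H0.


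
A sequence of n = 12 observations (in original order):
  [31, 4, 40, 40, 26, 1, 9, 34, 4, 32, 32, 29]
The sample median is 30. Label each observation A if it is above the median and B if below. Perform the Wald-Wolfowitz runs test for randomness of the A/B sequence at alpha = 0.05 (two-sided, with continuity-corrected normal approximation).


Step 1: Compute median = 30; label A = above, B = below.
Labels in order: ABAABBBABAAB  (n_A = 6, n_B = 6)
Step 2: Count runs R = 8.
Step 3: Under H0 (random ordering), E[R] = 2*n_A*n_B/(n_A+n_B) + 1 = 2*6*6/12 + 1 = 7.0000.
        Var[R] = 2*n_A*n_B*(2*n_A*n_B - n_A - n_B) / ((n_A+n_B)^2 * (n_A+n_B-1)) = 4320/1584 = 2.7273.
        SD[R] = 1.6514.
Step 4: Continuity-corrected z = (R - 0.5 - E[R]) / SD[R] = (8 - 0.5 - 7.0000) / 1.6514 = 0.3028.
Step 5: Two-sided p-value via normal approximation = 2*(1 - Phi(|z|)) = 0.762069.
Step 6: alpha = 0.05. fail to reject H0.

R = 8, z = 0.3028, p = 0.762069, fail to reject H0.


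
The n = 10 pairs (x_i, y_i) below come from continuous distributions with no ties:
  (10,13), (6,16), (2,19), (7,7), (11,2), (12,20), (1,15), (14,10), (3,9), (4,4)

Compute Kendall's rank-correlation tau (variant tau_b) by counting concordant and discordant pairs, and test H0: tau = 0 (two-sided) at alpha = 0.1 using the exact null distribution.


Step 1: Enumerate the 45 unordered pairs (i,j) with i<j and classify each by sign(x_j-x_i) * sign(y_j-y_i).
  (1,2):dx=-4,dy=+3->D; (1,3):dx=-8,dy=+6->D; (1,4):dx=-3,dy=-6->C; (1,5):dx=+1,dy=-11->D
  (1,6):dx=+2,dy=+7->C; (1,7):dx=-9,dy=+2->D; (1,8):dx=+4,dy=-3->D; (1,9):dx=-7,dy=-4->C
  (1,10):dx=-6,dy=-9->C; (2,3):dx=-4,dy=+3->D; (2,4):dx=+1,dy=-9->D; (2,5):dx=+5,dy=-14->D
  (2,6):dx=+6,dy=+4->C; (2,7):dx=-5,dy=-1->C; (2,8):dx=+8,dy=-6->D; (2,9):dx=-3,dy=-7->C
  (2,10):dx=-2,dy=-12->C; (3,4):dx=+5,dy=-12->D; (3,5):dx=+9,dy=-17->D; (3,6):dx=+10,dy=+1->C
  (3,7):dx=-1,dy=-4->C; (3,8):dx=+12,dy=-9->D; (3,9):dx=+1,dy=-10->D; (3,10):dx=+2,dy=-15->D
  (4,5):dx=+4,dy=-5->D; (4,6):dx=+5,dy=+13->C; (4,7):dx=-6,dy=+8->D; (4,8):dx=+7,dy=+3->C
  (4,9):dx=-4,dy=+2->D; (4,10):dx=-3,dy=-3->C; (5,6):dx=+1,dy=+18->C; (5,7):dx=-10,dy=+13->D
  (5,8):dx=+3,dy=+8->C; (5,9):dx=-8,dy=+7->D; (5,10):dx=-7,dy=+2->D; (6,7):dx=-11,dy=-5->C
  (6,8):dx=+2,dy=-10->D; (6,9):dx=-9,dy=-11->C; (6,10):dx=-8,dy=-16->C; (7,8):dx=+13,dy=-5->D
  (7,9):dx=+2,dy=-6->D; (7,10):dx=+3,dy=-11->D; (8,9):dx=-11,dy=-1->C; (8,10):dx=-10,dy=-6->C
  (9,10):dx=+1,dy=-5->D
Step 2: C = 20, D = 25, total pairs = 45.
Step 3: tau = (C - D)/(n(n-1)/2) = (20 - 25)/45 = -0.111111.
Step 4: Exact two-sided p-value (enumerate n! = 3628800 permutations of y under H0): p = 0.727490.
Step 5: alpha = 0.1. fail to reject H0.

tau_b = -0.1111 (C=20, D=25), p = 0.727490, fail to reject H0.


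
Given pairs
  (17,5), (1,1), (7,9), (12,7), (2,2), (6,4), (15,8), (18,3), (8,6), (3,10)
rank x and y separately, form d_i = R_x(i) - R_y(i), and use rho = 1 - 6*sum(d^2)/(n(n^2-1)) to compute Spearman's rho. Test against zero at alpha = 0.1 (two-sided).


Step 1: Rank x and y separately (midranks; no ties here).
rank(x): 17->9, 1->1, 7->5, 12->7, 2->2, 6->4, 15->8, 18->10, 8->6, 3->3
rank(y): 5->5, 1->1, 9->9, 7->7, 2->2, 4->4, 8->8, 3->3, 6->6, 10->10
Step 2: d_i = R_x(i) - R_y(i); compute d_i^2.
  (9-5)^2=16, (1-1)^2=0, (5-9)^2=16, (7-7)^2=0, (2-2)^2=0, (4-4)^2=0, (8-8)^2=0, (10-3)^2=49, (6-6)^2=0, (3-10)^2=49
sum(d^2) = 130.
Step 3: rho = 1 - 6*130 / (10*(10^2 - 1)) = 1 - 780/990 = 0.212121.
Step 4: Under H0, t = rho * sqrt((n-2)/(1-rho^2)) = 0.6139 ~ t(8).
Step 5: Two-sided p-value from the t-distribution with 8 df = 0.556306.
Step 6: alpha = 0.1. fail to reject H0.

rho = 0.2121, p = 0.556306, fail to reject H0 at alpha = 0.1.


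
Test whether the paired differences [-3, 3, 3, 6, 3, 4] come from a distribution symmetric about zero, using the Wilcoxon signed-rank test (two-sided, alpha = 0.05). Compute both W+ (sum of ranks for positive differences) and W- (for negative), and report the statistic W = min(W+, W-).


Step 1: Drop any zero differences (none here) and take |d_i|.
|d| = [3, 3, 3, 6, 3, 4]
Step 2: Midrank |d_i| (ties get averaged ranks).
ranks: |3|->2.5, |3|->2.5, |3|->2.5, |6|->6, |3|->2.5, |4|->5
Step 3: Attach original signs; sum ranks with positive sign and with negative sign.
W+ = 2.5 + 2.5 + 6 + 2.5 + 5 = 18.5
W- = 2.5 = 2.5
(Check: W+ + W- = 21 should equal n(n+1)/2 = 21.)
Step 4: Test statistic W = min(W+, W-) = 2.5.
Step 5: Ties in |d|, so use the tie-corrected normal approximation.
        E[W] = n(n+1)/4 = 6*7/4 = 10.5.
        Tie groups: |d|=3 (t=4); sum(t^3 - t) = 60.
        Var[W] = n(n+1)(2n+1)/24 - sum(t^3-t)/48 = 546/24 - 60/48 = 21.5.
        z = (W - E[W]) / sqrt(Var[W]) = (2.5 - 10.5) / 4.6368 = -1.7253.
        Two-sided p = 2*Phi(z) = 0.084469.
Step 6: alpha = 0.05. fail to reject H0.

W+ = 18.5, W- = 2.5, W = min = 2.5, p = 0.084469, fail to reject H0.


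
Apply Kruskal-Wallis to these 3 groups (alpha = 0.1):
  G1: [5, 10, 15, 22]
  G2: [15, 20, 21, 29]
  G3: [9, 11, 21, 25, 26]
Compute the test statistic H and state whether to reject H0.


Step 1: Combine all N = 13 observations and assign midranks.
sorted (value, group, rank): (5,G1,1), (9,G3,2), (10,G1,3), (11,G3,4), (15,G1,5.5), (15,G2,5.5), (20,G2,7), (21,G2,8.5), (21,G3,8.5), (22,G1,10), (25,G3,11), (26,G3,12), (29,G2,13)
Step 2: Sum ranks within each group.
R_1 = 19.5 (n_1 = 4)
R_2 = 34 (n_2 = 4)
R_3 = 37.5 (n_3 = 5)
Step 3: H = 12/(N(N+1)) * sum(R_i^2/n_i) - 3(N+1)
     = 12/(13*14) * (19.5^2/4 + 34^2/4 + 37.5^2/5) - 3*14
     = 0.065934 * 665.312 - 42
     = 1.866758.
Step 4: Ties present; correction factor C = 1 - 12/(13^3 - 13) = 0.994505. Corrected H = 1.866758 / 0.994505 = 1.877072.
Step 5: Under H0, H ~ chi^2(2); p-value = 0.391200.
Step 6: alpha = 0.1. fail to reject H0.

H = 1.8771, df = 2, p = 0.391200, fail to reject H0.


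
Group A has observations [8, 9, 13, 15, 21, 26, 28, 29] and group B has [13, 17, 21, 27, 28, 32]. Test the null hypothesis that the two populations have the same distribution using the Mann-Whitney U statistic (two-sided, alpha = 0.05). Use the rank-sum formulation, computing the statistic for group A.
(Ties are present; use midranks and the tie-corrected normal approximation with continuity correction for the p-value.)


Step 1: Combine and sort all 14 observations; assign midranks.
sorted (value, group): (8,X), (9,X), (13,X), (13,Y), (15,X), (17,Y), (21,X), (21,Y), (26,X), (27,Y), (28,X), (28,Y), (29,X), (32,Y)
ranks: 8->1, 9->2, 13->3.5, 13->3.5, 15->5, 17->6, 21->7.5, 21->7.5, 26->9, 27->10, 28->11.5, 28->11.5, 29->13, 32->14
Step 2: Rank sum for X: R1 = 1 + 2 + 3.5 + 5 + 7.5 + 9 + 11.5 + 13 = 52.5.
Step 3: U_X = R1 - n1(n1+1)/2 = 52.5 - 8*9/2 = 52.5 - 36 = 16.5.
       U_Y = n1*n2 - U_X = 48 - 16.5 = 31.5.
Step 4: Ties are present, so use the tie-corrected normal approximation (with continuity correction) for the p-value.
Step 5: p-value = 0.364571; compare to alpha = 0.05. fail to reject H0.

U_X = 16.5, p = 0.364571, fail to reject H0 at alpha = 0.05.


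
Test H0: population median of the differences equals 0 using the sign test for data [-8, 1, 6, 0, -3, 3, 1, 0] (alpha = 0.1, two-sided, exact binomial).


Step 1: Discard zero differences. Original n = 8; n_eff = number of nonzero differences = 6.
Nonzero differences (with sign): -8, +1, +6, -3, +3, +1
Step 2: Count signs: positive = 4, negative = 2.
Step 3: Under H0: P(positive) = 0.5, so the number of positives S ~ Bin(6, 0.5).
Step 4: Two-sided exact p-value = sum of Bin(6,0.5) probabilities at or below the observed probability = 0.687500.
Step 5: alpha = 0.1. fail to reject H0.

n_eff = 6, pos = 4, neg = 2, p = 0.687500, fail to reject H0.


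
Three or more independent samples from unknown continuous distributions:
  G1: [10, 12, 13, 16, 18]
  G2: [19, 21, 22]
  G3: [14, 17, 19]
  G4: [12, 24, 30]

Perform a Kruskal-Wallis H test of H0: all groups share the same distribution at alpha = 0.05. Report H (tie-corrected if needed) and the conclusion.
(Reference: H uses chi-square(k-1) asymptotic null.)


Step 1: Combine all N = 14 observations and assign midranks.
sorted (value, group, rank): (10,G1,1), (12,G1,2.5), (12,G4,2.5), (13,G1,4), (14,G3,5), (16,G1,6), (17,G3,7), (18,G1,8), (19,G2,9.5), (19,G3,9.5), (21,G2,11), (22,G2,12), (24,G4,13), (30,G4,14)
Step 2: Sum ranks within each group.
R_1 = 21.5 (n_1 = 5)
R_2 = 32.5 (n_2 = 3)
R_3 = 21.5 (n_3 = 3)
R_4 = 29.5 (n_4 = 3)
Step 3: H = 12/(N(N+1)) * sum(R_i^2/n_i) - 3(N+1)
     = 12/(14*15) * (21.5^2/5 + 32.5^2/3 + 21.5^2/3 + 29.5^2/3) - 3*15
     = 0.057143 * 888.7 - 45
     = 5.782857.
Step 4: Ties present; correction factor C = 1 - 12/(14^3 - 14) = 0.995604. Corrected H = 5.782857 / 0.995604 = 5.808389.
Step 5: Under H0, H ~ chi^2(3); p-value = 0.121314.
Step 6: alpha = 0.05. fail to reject H0.

H = 5.8084, df = 3, p = 0.121314, fail to reject H0.


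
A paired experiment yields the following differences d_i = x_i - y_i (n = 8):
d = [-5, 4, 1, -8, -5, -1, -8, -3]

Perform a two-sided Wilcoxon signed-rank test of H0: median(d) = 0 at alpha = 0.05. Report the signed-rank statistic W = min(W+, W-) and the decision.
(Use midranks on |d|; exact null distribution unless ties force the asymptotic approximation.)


Step 1: Drop any zero differences (none here) and take |d_i|.
|d| = [5, 4, 1, 8, 5, 1, 8, 3]
Step 2: Midrank |d_i| (ties get averaged ranks).
ranks: |5|->5.5, |4|->4, |1|->1.5, |8|->7.5, |5|->5.5, |1|->1.5, |8|->7.5, |3|->3
Step 3: Attach original signs; sum ranks with positive sign and with negative sign.
W+ = 4 + 1.5 = 5.5
W- = 5.5 + 7.5 + 5.5 + 1.5 + 7.5 + 3 = 30.5
(Check: W+ + W- = 36 should equal n(n+1)/2 = 36.)
Step 4: Test statistic W = min(W+, W-) = 5.5.
Step 5: Ties in |d|, so use the tie-corrected normal approximation.
        E[W] = n(n+1)/4 = 8*9/4 = 18.
        Tie groups: |d|=1 (t=2), |d|=5 (t=2), |d|=8 (t=2); sum(t^3 - t) = 18.
        Var[W] = n(n+1)(2n+1)/24 - sum(t^3-t)/48 = 1224/24 - 18/48 = 50.625.
        z = (W - E[W]) / sqrt(Var[W]) = (5.5 - 18) / 7.1151 = -1.7568.
        Two-sided p = 2*Phi(z) = 0.078948.
Step 6: alpha = 0.05. fail to reject H0.

W+ = 5.5, W- = 30.5, W = min = 5.5, p = 0.078948, fail to reject H0.


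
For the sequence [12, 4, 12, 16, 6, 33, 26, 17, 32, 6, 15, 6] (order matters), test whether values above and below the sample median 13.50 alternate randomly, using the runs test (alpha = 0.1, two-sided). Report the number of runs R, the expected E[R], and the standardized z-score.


Step 1: Compute median = 13.50; label A = above, B = below.
Labels in order: BBBABAAAABAB  (n_A = 6, n_B = 6)
Step 2: Count runs R = 7.
Step 3: Under H0 (random ordering), E[R] = 2*n_A*n_B/(n_A+n_B) + 1 = 2*6*6/12 + 1 = 7.0000.
        Var[R] = 2*n_A*n_B*(2*n_A*n_B - n_A - n_B) / ((n_A+n_B)^2 * (n_A+n_B-1)) = 4320/1584 = 2.7273.
        SD[R] = 1.6514.
Step 4: R = E[R], so z = 0 with no continuity correction.
Step 5: Two-sided p-value via normal approximation = 2*(1 - Phi(|z|)) = 1.000000.
Step 6: alpha = 0.1. fail to reject H0.

R = 7, z = 0.0000, p = 1.000000, fail to reject H0.


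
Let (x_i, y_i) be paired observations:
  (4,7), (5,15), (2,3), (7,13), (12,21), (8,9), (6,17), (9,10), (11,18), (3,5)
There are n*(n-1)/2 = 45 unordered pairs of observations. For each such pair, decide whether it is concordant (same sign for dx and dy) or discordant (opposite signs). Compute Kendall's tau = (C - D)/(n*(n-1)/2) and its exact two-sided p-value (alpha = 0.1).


Step 1: Enumerate the 45 unordered pairs (i,j) with i<j and classify each by sign(x_j-x_i) * sign(y_j-y_i).
  (1,2):dx=+1,dy=+8->C; (1,3):dx=-2,dy=-4->C; (1,4):dx=+3,dy=+6->C; (1,5):dx=+8,dy=+14->C
  (1,6):dx=+4,dy=+2->C; (1,7):dx=+2,dy=+10->C; (1,8):dx=+5,dy=+3->C; (1,9):dx=+7,dy=+11->C
  (1,10):dx=-1,dy=-2->C; (2,3):dx=-3,dy=-12->C; (2,4):dx=+2,dy=-2->D; (2,5):dx=+7,dy=+6->C
  (2,6):dx=+3,dy=-6->D; (2,7):dx=+1,dy=+2->C; (2,8):dx=+4,dy=-5->D; (2,9):dx=+6,dy=+3->C
  (2,10):dx=-2,dy=-10->C; (3,4):dx=+5,dy=+10->C; (3,5):dx=+10,dy=+18->C; (3,6):dx=+6,dy=+6->C
  (3,7):dx=+4,dy=+14->C; (3,8):dx=+7,dy=+7->C; (3,9):dx=+9,dy=+15->C; (3,10):dx=+1,dy=+2->C
  (4,5):dx=+5,dy=+8->C; (4,6):dx=+1,dy=-4->D; (4,7):dx=-1,dy=+4->D; (4,8):dx=+2,dy=-3->D
  (4,9):dx=+4,dy=+5->C; (4,10):dx=-4,dy=-8->C; (5,6):dx=-4,dy=-12->C; (5,7):dx=-6,dy=-4->C
  (5,8):dx=-3,dy=-11->C; (5,9):dx=-1,dy=-3->C; (5,10):dx=-9,dy=-16->C; (6,7):dx=-2,dy=+8->D
  (6,8):dx=+1,dy=+1->C; (6,9):dx=+3,dy=+9->C; (6,10):dx=-5,dy=-4->C; (7,8):dx=+3,dy=-7->D
  (7,9):dx=+5,dy=+1->C; (7,10):dx=-3,dy=-12->C; (8,9):dx=+2,dy=+8->C; (8,10):dx=-6,dy=-5->C
  (9,10):dx=-8,dy=-13->C
Step 2: C = 37, D = 8, total pairs = 45.
Step 3: tau = (C - D)/(n(n-1)/2) = (37 - 8)/45 = 0.644444.
Step 4: Exact two-sided p-value (enumerate n! = 3628800 permutations of y under H0): p = 0.009148.
Step 5: alpha = 0.1. reject H0.

tau_b = 0.6444 (C=37, D=8), p = 0.009148, reject H0.


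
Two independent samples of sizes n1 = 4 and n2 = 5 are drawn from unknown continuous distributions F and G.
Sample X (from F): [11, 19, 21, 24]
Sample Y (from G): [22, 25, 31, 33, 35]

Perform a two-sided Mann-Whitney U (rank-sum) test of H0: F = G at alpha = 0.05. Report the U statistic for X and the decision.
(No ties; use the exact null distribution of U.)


Step 1: Combine and sort all 9 observations; assign midranks.
sorted (value, group): (11,X), (19,X), (21,X), (22,Y), (24,X), (25,Y), (31,Y), (33,Y), (35,Y)
ranks: 11->1, 19->2, 21->3, 22->4, 24->5, 25->6, 31->7, 33->8, 35->9
Step 2: Rank sum for X: R1 = 1 + 2 + 3 + 5 = 11.
Step 3: U_X = R1 - n1(n1+1)/2 = 11 - 4*5/2 = 11 - 10 = 1.
       U_Y = n1*n2 - U_X = 20 - 1 = 19.
Step 4: No ties, so the exact null distribution of U (based on enumerating the C(9,4) = 126 equally likely rank assignments) gives the two-sided p-value.
Step 5: p-value = 0.031746; compare to alpha = 0.05. reject H0.

U_X = 1, p = 0.031746, reject H0 at alpha = 0.05.


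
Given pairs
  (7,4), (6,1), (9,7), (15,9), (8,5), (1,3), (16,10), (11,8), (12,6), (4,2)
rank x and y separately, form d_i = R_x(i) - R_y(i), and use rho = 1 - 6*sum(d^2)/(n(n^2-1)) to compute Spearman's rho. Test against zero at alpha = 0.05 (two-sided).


Step 1: Rank x and y separately (midranks; no ties here).
rank(x): 7->4, 6->3, 9->6, 15->9, 8->5, 1->1, 16->10, 11->7, 12->8, 4->2
rank(y): 4->4, 1->1, 7->7, 9->9, 5->5, 3->3, 10->10, 8->8, 6->6, 2->2
Step 2: d_i = R_x(i) - R_y(i); compute d_i^2.
  (4-4)^2=0, (3-1)^2=4, (6-7)^2=1, (9-9)^2=0, (5-5)^2=0, (1-3)^2=4, (10-10)^2=0, (7-8)^2=1, (8-6)^2=4, (2-2)^2=0
sum(d^2) = 14.
Step 3: rho = 1 - 6*14 / (10*(10^2 - 1)) = 1 - 84/990 = 0.915152.
Step 4: Under H0, t = rho * sqrt((n-2)/(1-rho^2)) = 6.4212 ~ t(8).
Step 5: Two-sided p-value from the t-distribution with 8 df = 0.000204.
Step 6: alpha = 0.05. reject H0.

rho = 0.9152, p = 0.000204, reject H0 at alpha = 0.05.


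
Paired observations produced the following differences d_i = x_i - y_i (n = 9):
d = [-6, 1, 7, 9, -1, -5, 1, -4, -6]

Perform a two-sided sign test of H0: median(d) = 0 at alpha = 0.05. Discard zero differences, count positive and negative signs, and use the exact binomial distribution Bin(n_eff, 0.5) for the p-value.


Step 1: Discard zero differences. Original n = 9; n_eff = number of nonzero differences = 9.
Nonzero differences (with sign): -6, +1, +7, +9, -1, -5, +1, -4, -6
Step 2: Count signs: positive = 4, negative = 5.
Step 3: Under H0: P(positive) = 0.5, so the number of positives S ~ Bin(9, 0.5).
Step 4: Two-sided exact p-value = sum of Bin(9,0.5) probabilities at or below the observed probability = 1.000000.
Step 5: alpha = 0.05. fail to reject H0.

n_eff = 9, pos = 4, neg = 5, p = 1.000000, fail to reject H0.


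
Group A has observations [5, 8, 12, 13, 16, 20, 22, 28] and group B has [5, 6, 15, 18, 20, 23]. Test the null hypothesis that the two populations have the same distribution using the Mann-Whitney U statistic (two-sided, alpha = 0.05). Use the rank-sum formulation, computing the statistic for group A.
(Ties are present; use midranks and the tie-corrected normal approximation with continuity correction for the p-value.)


Step 1: Combine and sort all 14 observations; assign midranks.
sorted (value, group): (5,X), (5,Y), (6,Y), (8,X), (12,X), (13,X), (15,Y), (16,X), (18,Y), (20,X), (20,Y), (22,X), (23,Y), (28,X)
ranks: 5->1.5, 5->1.5, 6->3, 8->4, 12->5, 13->6, 15->7, 16->8, 18->9, 20->10.5, 20->10.5, 22->12, 23->13, 28->14
Step 2: Rank sum for X: R1 = 1.5 + 4 + 5 + 6 + 8 + 10.5 + 12 + 14 = 61.
Step 3: U_X = R1 - n1(n1+1)/2 = 61 - 8*9/2 = 61 - 36 = 25.
       U_Y = n1*n2 - U_X = 48 - 25 = 23.
Step 4: Ties are present, so use the tie-corrected normal approximation (with continuity correction) for the p-value.
Step 5: p-value = 0.948419; compare to alpha = 0.05. fail to reject H0.

U_X = 25, p = 0.948419, fail to reject H0 at alpha = 0.05.


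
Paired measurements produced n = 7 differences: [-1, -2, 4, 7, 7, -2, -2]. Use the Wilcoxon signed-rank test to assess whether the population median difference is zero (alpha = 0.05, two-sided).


Step 1: Drop any zero differences (none here) and take |d_i|.
|d| = [1, 2, 4, 7, 7, 2, 2]
Step 2: Midrank |d_i| (ties get averaged ranks).
ranks: |1|->1, |2|->3, |4|->5, |7|->6.5, |7|->6.5, |2|->3, |2|->3
Step 3: Attach original signs; sum ranks with positive sign and with negative sign.
W+ = 5 + 6.5 + 6.5 = 18
W- = 1 + 3 + 3 + 3 = 10
(Check: W+ + W- = 28 should equal n(n+1)/2 = 28.)
Step 4: Test statistic W = min(W+, W-) = 10.
Step 5: Ties in |d|, so use the tie-corrected normal approximation.
        E[W] = n(n+1)/4 = 7*8/4 = 14.
        Tie groups: |d|=2 (t=3), |d|=7 (t=2); sum(t^3 - t) = 30.
        Var[W] = n(n+1)(2n+1)/24 - sum(t^3-t)/48 = 840/24 - 30/48 = 34.375.
        z = (W - E[W]) / sqrt(Var[W]) = (10 - 14) / 5.8630 = -0.6822.
        Two-sided p = 2*Phi(z) = 0.495086.
Step 6: alpha = 0.05. fail to reject H0.

W+ = 18, W- = 10, W = min = 10, p = 0.495086, fail to reject H0.


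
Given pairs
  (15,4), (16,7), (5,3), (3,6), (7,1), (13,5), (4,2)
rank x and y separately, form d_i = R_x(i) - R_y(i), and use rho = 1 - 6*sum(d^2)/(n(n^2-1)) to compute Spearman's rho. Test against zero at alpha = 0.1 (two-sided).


Step 1: Rank x and y separately (midranks; no ties here).
rank(x): 15->6, 16->7, 5->3, 3->1, 7->4, 13->5, 4->2
rank(y): 4->4, 7->7, 3->3, 6->6, 1->1, 5->5, 2->2
Step 2: d_i = R_x(i) - R_y(i); compute d_i^2.
  (6-4)^2=4, (7-7)^2=0, (3-3)^2=0, (1-6)^2=25, (4-1)^2=9, (5-5)^2=0, (2-2)^2=0
sum(d^2) = 38.
Step 3: rho = 1 - 6*38 / (7*(7^2 - 1)) = 1 - 228/336 = 0.321429.
Step 4: Under H0, t = rho * sqrt((n-2)/(1-rho^2)) = 0.7590 ~ t(5).
Step 5: Two-sided p-value from the t-distribution with 5 df = 0.482072.
Step 6: alpha = 0.1. fail to reject H0.

rho = 0.3214, p = 0.482072, fail to reject H0 at alpha = 0.1.


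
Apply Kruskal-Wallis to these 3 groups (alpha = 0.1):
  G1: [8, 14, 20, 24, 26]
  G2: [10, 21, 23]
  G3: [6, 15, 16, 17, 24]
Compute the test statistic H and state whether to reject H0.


Step 1: Combine all N = 13 observations and assign midranks.
sorted (value, group, rank): (6,G3,1), (8,G1,2), (10,G2,3), (14,G1,4), (15,G3,5), (16,G3,6), (17,G3,7), (20,G1,8), (21,G2,9), (23,G2,10), (24,G1,11.5), (24,G3,11.5), (26,G1,13)
Step 2: Sum ranks within each group.
R_1 = 38.5 (n_1 = 5)
R_2 = 22 (n_2 = 3)
R_3 = 30.5 (n_3 = 5)
Step 3: H = 12/(N(N+1)) * sum(R_i^2/n_i) - 3(N+1)
     = 12/(13*14) * (38.5^2/5 + 22^2/3 + 30.5^2/5) - 3*14
     = 0.065934 * 643.833 - 42
     = 0.450549.
Step 4: Ties present; correction factor C = 1 - 6/(13^3 - 13) = 0.997253. Corrected H = 0.450549 / 0.997253 = 0.451791.
Step 5: Under H0, H ~ chi^2(2); p-value = 0.797802.
Step 6: alpha = 0.1. fail to reject H0.

H = 0.4518, df = 2, p = 0.797802, fail to reject H0.


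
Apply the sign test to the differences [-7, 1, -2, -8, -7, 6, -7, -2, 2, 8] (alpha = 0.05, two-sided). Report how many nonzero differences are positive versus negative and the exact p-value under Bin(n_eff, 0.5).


Step 1: Discard zero differences. Original n = 10; n_eff = number of nonzero differences = 10.
Nonzero differences (with sign): -7, +1, -2, -8, -7, +6, -7, -2, +2, +8
Step 2: Count signs: positive = 4, negative = 6.
Step 3: Under H0: P(positive) = 0.5, so the number of positives S ~ Bin(10, 0.5).
Step 4: Two-sided exact p-value = sum of Bin(10,0.5) probabilities at or below the observed probability = 0.753906.
Step 5: alpha = 0.05. fail to reject H0.

n_eff = 10, pos = 4, neg = 6, p = 0.753906, fail to reject H0.


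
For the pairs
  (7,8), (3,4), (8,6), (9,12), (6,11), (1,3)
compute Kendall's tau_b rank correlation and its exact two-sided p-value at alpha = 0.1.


Step 1: Enumerate the 15 unordered pairs (i,j) with i<j and classify each by sign(x_j-x_i) * sign(y_j-y_i).
  (1,2):dx=-4,dy=-4->C; (1,3):dx=+1,dy=-2->D; (1,4):dx=+2,dy=+4->C; (1,5):dx=-1,dy=+3->D
  (1,6):dx=-6,dy=-5->C; (2,3):dx=+5,dy=+2->C; (2,4):dx=+6,dy=+8->C; (2,5):dx=+3,dy=+7->C
  (2,6):dx=-2,dy=-1->C; (3,4):dx=+1,dy=+6->C; (3,5):dx=-2,dy=+5->D; (3,6):dx=-7,dy=-3->C
  (4,5):dx=-3,dy=-1->C; (4,6):dx=-8,dy=-9->C; (5,6):dx=-5,dy=-8->C
Step 2: C = 12, D = 3, total pairs = 15.
Step 3: tau = (C - D)/(n(n-1)/2) = (12 - 3)/15 = 0.600000.
Step 4: Exact two-sided p-value (enumerate n! = 720 permutations of y under H0): p = 0.136111.
Step 5: alpha = 0.1. fail to reject H0.

tau_b = 0.6000 (C=12, D=3), p = 0.136111, fail to reject H0.


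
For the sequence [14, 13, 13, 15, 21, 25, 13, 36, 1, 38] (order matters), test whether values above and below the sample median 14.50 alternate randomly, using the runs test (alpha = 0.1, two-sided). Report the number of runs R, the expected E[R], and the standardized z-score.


Step 1: Compute median = 14.50; label A = above, B = below.
Labels in order: BBBAAABABA  (n_A = 5, n_B = 5)
Step 2: Count runs R = 6.
Step 3: Under H0 (random ordering), E[R] = 2*n_A*n_B/(n_A+n_B) + 1 = 2*5*5/10 + 1 = 6.0000.
        Var[R] = 2*n_A*n_B*(2*n_A*n_B - n_A - n_B) / ((n_A+n_B)^2 * (n_A+n_B-1)) = 2000/900 = 2.2222.
        SD[R] = 1.4907.
Step 4: R = E[R], so z = 0 with no continuity correction.
Step 5: Two-sided p-value via normal approximation = 2*(1 - Phi(|z|)) = 1.000000.
Step 6: alpha = 0.1. fail to reject H0.

R = 6, z = 0.0000, p = 1.000000, fail to reject H0.


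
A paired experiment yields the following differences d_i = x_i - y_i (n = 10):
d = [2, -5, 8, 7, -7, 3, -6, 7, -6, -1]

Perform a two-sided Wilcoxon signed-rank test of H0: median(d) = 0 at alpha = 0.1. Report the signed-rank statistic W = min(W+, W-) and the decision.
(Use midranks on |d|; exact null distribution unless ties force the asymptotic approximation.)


Step 1: Drop any zero differences (none here) and take |d_i|.
|d| = [2, 5, 8, 7, 7, 3, 6, 7, 6, 1]
Step 2: Midrank |d_i| (ties get averaged ranks).
ranks: |2|->2, |5|->4, |8|->10, |7|->8, |7|->8, |3|->3, |6|->5.5, |7|->8, |6|->5.5, |1|->1
Step 3: Attach original signs; sum ranks with positive sign and with negative sign.
W+ = 2 + 10 + 8 + 3 + 8 = 31
W- = 4 + 8 + 5.5 + 5.5 + 1 = 24
(Check: W+ + W- = 55 should equal n(n+1)/2 = 55.)
Step 4: Test statistic W = min(W+, W-) = 24.
Step 5: Ties in |d|, so use the tie-corrected normal approximation.
        E[W] = n(n+1)/4 = 10*11/4 = 27.5.
        Tie groups: |d|=6 (t=2), |d|=7 (t=3); sum(t^3 - t) = 30.
        Var[W] = n(n+1)(2n+1)/24 - sum(t^3-t)/48 = 2310/24 - 30/48 = 95.625.
        z = (W - E[W]) / sqrt(Var[W]) = (24 - 27.5) / 9.7788 = -0.3579.
        Two-sided p = 2*Phi(z) = 0.720405.
Step 6: alpha = 0.1. fail to reject H0.

W+ = 31, W- = 24, W = min = 24, p = 0.720405, fail to reject H0.


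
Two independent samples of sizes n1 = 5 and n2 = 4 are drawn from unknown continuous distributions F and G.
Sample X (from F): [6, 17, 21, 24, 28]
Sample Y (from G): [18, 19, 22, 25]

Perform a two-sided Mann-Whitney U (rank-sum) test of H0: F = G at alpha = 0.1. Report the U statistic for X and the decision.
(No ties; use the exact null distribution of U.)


Step 1: Combine and sort all 9 observations; assign midranks.
sorted (value, group): (6,X), (17,X), (18,Y), (19,Y), (21,X), (22,Y), (24,X), (25,Y), (28,X)
ranks: 6->1, 17->2, 18->3, 19->4, 21->5, 22->6, 24->7, 25->8, 28->9
Step 2: Rank sum for X: R1 = 1 + 2 + 5 + 7 + 9 = 24.
Step 3: U_X = R1 - n1(n1+1)/2 = 24 - 5*6/2 = 24 - 15 = 9.
       U_Y = n1*n2 - U_X = 20 - 9 = 11.
Step 4: No ties, so the exact null distribution of U (based on enumerating the C(9,5) = 126 equally likely rank assignments) gives the two-sided p-value.
Step 5: p-value = 0.904762; compare to alpha = 0.1. fail to reject H0.

U_X = 9, p = 0.904762, fail to reject H0 at alpha = 0.1.


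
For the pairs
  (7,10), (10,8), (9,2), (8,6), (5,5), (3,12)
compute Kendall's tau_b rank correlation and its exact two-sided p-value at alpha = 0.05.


Step 1: Enumerate the 15 unordered pairs (i,j) with i<j and classify each by sign(x_j-x_i) * sign(y_j-y_i).
  (1,2):dx=+3,dy=-2->D; (1,3):dx=+2,dy=-8->D; (1,4):dx=+1,dy=-4->D; (1,5):dx=-2,dy=-5->C
  (1,6):dx=-4,dy=+2->D; (2,3):dx=-1,dy=-6->C; (2,4):dx=-2,dy=-2->C; (2,5):dx=-5,dy=-3->C
  (2,6):dx=-7,dy=+4->D; (3,4):dx=-1,dy=+4->D; (3,5):dx=-4,dy=+3->D; (3,6):dx=-6,dy=+10->D
  (4,5):dx=-3,dy=-1->C; (4,6):dx=-5,dy=+6->D; (5,6):dx=-2,dy=+7->D
Step 2: C = 5, D = 10, total pairs = 15.
Step 3: tau = (C - D)/(n(n-1)/2) = (5 - 10)/15 = -0.333333.
Step 4: Exact two-sided p-value (enumerate n! = 720 permutations of y under H0): p = 0.469444.
Step 5: alpha = 0.05. fail to reject H0.

tau_b = -0.3333 (C=5, D=10), p = 0.469444, fail to reject H0.


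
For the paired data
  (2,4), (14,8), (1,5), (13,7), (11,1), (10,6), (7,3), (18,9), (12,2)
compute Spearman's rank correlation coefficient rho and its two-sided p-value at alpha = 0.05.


Step 1: Rank x and y separately (midranks; no ties here).
rank(x): 2->2, 14->8, 1->1, 13->7, 11->5, 10->4, 7->3, 18->9, 12->6
rank(y): 4->4, 8->8, 5->5, 7->7, 1->1, 6->6, 3->3, 9->9, 2->2
Step 2: d_i = R_x(i) - R_y(i); compute d_i^2.
  (2-4)^2=4, (8-8)^2=0, (1-5)^2=16, (7-7)^2=0, (5-1)^2=16, (4-6)^2=4, (3-3)^2=0, (9-9)^2=0, (6-2)^2=16
sum(d^2) = 56.
Step 3: rho = 1 - 6*56 / (9*(9^2 - 1)) = 1 - 336/720 = 0.533333.
Step 4: Under H0, t = rho * sqrt((n-2)/(1-rho^2)) = 1.6681 ~ t(7).
Step 5: Two-sided p-value from the t-distribution with 7 df = 0.139227.
Step 6: alpha = 0.05. fail to reject H0.

rho = 0.5333, p = 0.139227, fail to reject H0 at alpha = 0.05.


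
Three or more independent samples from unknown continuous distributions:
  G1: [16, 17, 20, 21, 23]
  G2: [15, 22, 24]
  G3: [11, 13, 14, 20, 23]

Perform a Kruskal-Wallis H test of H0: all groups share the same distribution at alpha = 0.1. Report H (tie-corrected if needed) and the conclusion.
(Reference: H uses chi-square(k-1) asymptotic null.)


Step 1: Combine all N = 13 observations and assign midranks.
sorted (value, group, rank): (11,G3,1), (13,G3,2), (14,G3,3), (15,G2,4), (16,G1,5), (17,G1,6), (20,G1,7.5), (20,G3,7.5), (21,G1,9), (22,G2,10), (23,G1,11.5), (23,G3,11.5), (24,G2,13)
Step 2: Sum ranks within each group.
R_1 = 39 (n_1 = 5)
R_2 = 27 (n_2 = 3)
R_3 = 25 (n_3 = 5)
Step 3: H = 12/(N(N+1)) * sum(R_i^2/n_i) - 3(N+1)
     = 12/(13*14) * (39^2/5 + 27^2/3 + 25^2/5) - 3*14
     = 0.065934 * 672.2 - 42
     = 2.320879.
Step 4: Ties present; correction factor C = 1 - 12/(13^3 - 13) = 0.994505. Corrected H = 2.320879 / 0.994505 = 2.333702.
Step 5: Under H0, H ~ chi^2(2); p-value = 0.311346.
Step 6: alpha = 0.1. fail to reject H0.

H = 2.3337, df = 2, p = 0.311346, fail to reject H0.


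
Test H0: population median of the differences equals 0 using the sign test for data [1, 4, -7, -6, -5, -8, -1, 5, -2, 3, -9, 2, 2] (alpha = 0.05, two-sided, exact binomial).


Step 1: Discard zero differences. Original n = 13; n_eff = number of nonzero differences = 13.
Nonzero differences (with sign): +1, +4, -7, -6, -5, -8, -1, +5, -2, +3, -9, +2, +2
Step 2: Count signs: positive = 6, negative = 7.
Step 3: Under H0: P(positive) = 0.5, so the number of positives S ~ Bin(13, 0.5).
Step 4: Two-sided exact p-value = sum of Bin(13,0.5) probabilities at or below the observed probability = 1.000000.
Step 5: alpha = 0.05. fail to reject H0.

n_eff = 13, pos = 6, neg = 7, p = 1.000000, fail to reject H0.


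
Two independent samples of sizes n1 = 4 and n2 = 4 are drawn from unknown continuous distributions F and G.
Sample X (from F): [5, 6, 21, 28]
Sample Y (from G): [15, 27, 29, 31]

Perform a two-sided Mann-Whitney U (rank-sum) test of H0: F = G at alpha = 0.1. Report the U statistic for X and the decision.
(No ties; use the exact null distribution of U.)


Step 1: Combine and sort all 8 observations; assign midranks.
sorted (value, group): (5,X), (6,X), (15,Y), (21,X), (27,Y), (28,X), (29,Y), (31,Y)
ranks: 5->1, 6->2, 15->3, 21->4, 27->5, 28->6, 29->7, 31->8
Step 2: Rank sum for X: R1 = 1 + 2 + 4 + 6 = 13.
Step 3: U_X = R1 - n1(n1+1)/2 = 13 - 4*5/2 = 13 - 10 = 3.
       U_Y = n1*n2 - U_X = 16 - 3 = 13.
Step 4: No ties, so the exact null distribution of U (based on enumerating the C(8,4) = 70 equally likely rank assignments) gives the two-sided p-value.
Step 5: p-value = 0.200000; compare to alpha = 0.1. fail to reject H0.

U_X = 3, p = 0.200000, fail to reject H0 at alpha = 0.1.


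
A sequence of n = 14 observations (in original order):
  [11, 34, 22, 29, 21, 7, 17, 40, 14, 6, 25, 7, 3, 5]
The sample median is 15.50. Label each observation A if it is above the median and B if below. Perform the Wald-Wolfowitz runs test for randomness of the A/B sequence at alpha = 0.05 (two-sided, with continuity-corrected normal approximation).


Step 1: Compute median = 15.50; label A = above, B = below.
Labels in order: BAAAABAABBABBB  (n_A = 7, n_B = 7)
Step 2: Count runs R = 7.
Step 3: Under H0 (random ordering), E[R] = 2*n_A*n_B/(n_A+n_B) + 1 = 2*7*7/14 + 1 = 8.0000.
        Var[R] = 2*n_A*n_B*(2*n_A*n_B - n_A - n_B) / ((n_A+n_B)^2 * (n_A+n_B-1)) = 8232/2548 = 3.2308.
        SD[R] = 1.7974.
Step 4: Continuity-corrected z = (R + 0.5 - E[R]) / SD[R] = (7 + 0.5 - 8.0000) / 1.7974 = -0.2782.
Step 5: Two-sided p-value via normal approximation = 2*(1 - Phi(|z|)) = 0.780879.
Step 6: alpha = 0.05. fail to reject H0.

R = 7, z = -0.2782, p = 0.780879, fail to reject H0.


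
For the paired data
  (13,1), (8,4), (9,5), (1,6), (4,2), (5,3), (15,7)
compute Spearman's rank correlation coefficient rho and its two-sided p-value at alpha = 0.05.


Step 1: Rank x and y separately (midranks; no ties here).
rank(x): 13->6, 8->4, 9->5, 1->1, 4->2, 5->3, 15->7
rank(y): 1->1, 4->4, 5->5, 6->6, 2->2, 3->3, 7->7
Step 2: d_i = R_x(i) - R_y(i); compute d_i^2.
  (6-1)^2=25, (4-4)^2=0, (5-5)^2=0, (1-6)^2=25, (2-2)^2=0, (3-3)^2=0, (7-7)^2=0
sum(d^2) = 50.
Step 3: rho = 1 - 6*50 / (7*(7^2 - 1)) = 1 - 300/336 = 0.107143.
Step 4: Under H0, t = rho * sqrt((n-2)/(1-rho^2)) = 0.2410 ~ t(5).
Step 5: Two-sided p-value from the t-distribution with 5 df = 0.819151.
Step 6: alpha = 0.05. fail to reject H0.

rho = 0.1071, p = 0.819151, fail to reject H0 at alpha = 0.05.


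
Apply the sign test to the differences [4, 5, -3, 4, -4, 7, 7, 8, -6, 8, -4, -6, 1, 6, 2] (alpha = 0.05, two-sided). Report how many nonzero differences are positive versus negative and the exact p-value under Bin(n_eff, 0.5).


Step 1: Discard zero differences. Original n = 15; n_eff = number of nonzero differences = 15.
Nonzero differences (with sign): +4, +5, -3, +4, -4, +7, +7, +8, -6, +8, -4, -6, +1, +6, +2
Step 2: Count signs: positive = 10, negative = 5.
Step 3: Under H0: P(positive) = 0.5, so the number of positives S ~ Bin(15, 0.5).
Step 4: Two-sided exact p-value = sum of Bin(15,0.5) probabilities at or below the observed probability = 0.301758.
Step 5: alpha = 0.05. fail to reject H0.

n_eff = 15, pos = 10, neg = 5, p = 0.301758, fail to reject H0.


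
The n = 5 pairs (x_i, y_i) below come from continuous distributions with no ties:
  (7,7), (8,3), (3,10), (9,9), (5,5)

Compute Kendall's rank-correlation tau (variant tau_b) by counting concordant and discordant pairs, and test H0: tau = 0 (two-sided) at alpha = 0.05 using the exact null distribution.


Step 1: Enumerate the 10 unordered pairs (i,j) with i<j and classify each by sign(x_j-x_i) * sign(y_j-y_i).
  (1,2):dx=+1,dy=-4->D; (1,3):dx=-4,dy=+3->D; (1,4):dx=+2,dy=+2->C; (1,5):dx=-2,dy=-2->C
  (2,3):dx=-5,dy=+7->D; (2,4):dx=+1,dy=+6->C; (2,5):dx=-3,dy=+2->D; (3,4):dx=+6,dy=-1->D
  (3,5):dx=+2,dy=-5->D; (4,5):dx=-4,dy=-4->C
Step 2: C = 4, D = 6, total pairs = 10.
Step 3: tau = (C - D)/(n(n-1)/2) = (4 - 6)/10 = -0.200000.
Step 4: Exact two-sided p-value (enumerate n! = 120 permutations of y under H0): p = 0.816667.
Step 5: alpha = 0.05. fail to reject H0.

tau_b = -0.2000 (C=4, D=6), p = 0.816667, fail to reject H0.


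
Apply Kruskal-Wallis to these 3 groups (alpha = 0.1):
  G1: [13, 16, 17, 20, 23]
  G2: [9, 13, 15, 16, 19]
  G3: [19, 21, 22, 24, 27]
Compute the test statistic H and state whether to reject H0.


Step 1: Combine all N = 15 observations and assign midranks.
sorted (value, group, rank): (9,G2,1), (13,G1,2.5), (13,G2,2.5), (15,G2,4), (16,G1,5.5), (16,G2,5.5), (17,G1,7), (19,G2,8.5), (19,G3,8.5), (20,G1,10), (21,G3,11), (22,G3,12), (23,G1,13), (24,G3,14), (27,G3,15)
Step 2: Sum ranks within each group.
R_1 = 38 (n_1 = 5)
R_2 = 21.5 (n_2 = 5)
R_3 = 60.5 (n_3 = 5)
Step 3: H = 12/(N(N+1)) * sum(R_i^2/n_i) - 3(N+1)
     = 12/(15*16) * (38^2/5 + 21.5^2/5 + 60.5^2/5) - 3*16
     = 0.050000 * 1113.3 - 48
     = 7.665000.
Step 4: Ties present; correction factor C = 1 - 18/(15^3 - 15) = 0.994643. Corrected H = 7.665000 / 0.994643 = 7.706284.
Step 5: Under H0, H ~ chi^2(2); p-value = 0.021213.
Step 6: alpha = 0.1. reject H0.

H = 7.7063, df = 2, p = 0.021213, reject H0.


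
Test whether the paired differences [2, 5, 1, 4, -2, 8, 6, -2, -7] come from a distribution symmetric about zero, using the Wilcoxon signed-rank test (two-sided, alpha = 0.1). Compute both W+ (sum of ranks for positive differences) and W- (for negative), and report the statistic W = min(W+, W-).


Step 1: Drop any zero differences (none here) and take |d_i|.
|d| = [2, 5, 1, 4, 2, 8, 6, 2, 7]
Step 2: Midrank |d_i| (ties get averaged ranks).
ranks: |2|->3, |5|->6, |1|->1, |4|->5, |2|->3, |8|->9, |6|->7, |2|->3, |7|->8
Step 3: Attach original signs; sum ranks with positive sign and with negative sign.
W+ = 3 + 6 + 1 + 5 + 9 + 7 = 31
W- = 3 + 3 + 8 = 14
(Check: W+ + W- = 45 should equal n(n+1)/2 = 45.)
Step 4: Test statistic W = min(W+, W-) = 14.
Step 5: Ties in |d|, so use the tie-corrected normal approximation.
        E[W] = n(n+1)/4 = 9*10/4 = 22.5.
        Tie groups: |d|=2 (t=3); sum(t^3 - t) = 24.
        Var[W] = n(n+1)(2n+1)/24 - sum(t^3-t)/48 = 1710/24 - 24/48 = 70.75.
        z = (W - E[W]) / sqrt(Var[W]) = (14 - 22.5) / 8.4113 = -1.0105.
        Two-sided p = 2*Phi(z) = 0.312234.
Step 6: alpha = 0.1. fail to reject H0.

W+ = 31, W- = 14, W = min = 14, p = 0.312234, fail to reject H0.


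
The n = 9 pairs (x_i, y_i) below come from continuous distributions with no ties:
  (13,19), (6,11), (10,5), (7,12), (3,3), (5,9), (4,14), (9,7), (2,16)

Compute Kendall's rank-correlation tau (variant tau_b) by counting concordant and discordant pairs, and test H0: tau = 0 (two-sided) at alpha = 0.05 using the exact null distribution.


Step 1: Enumerate the 36 unordered pairs (i,j) with i<j and classify each by sign(x_j-x_i) * sign(y_j-y_i).
  (1,2):dx=-7,dy=-8->C; (1,3):dx=-3,dy=-14->C; (1,4):dx=-6,dy=-7->C; (1,5):dx=-10,dy=-16->C
  (1,6):dx=-8,dy=-10->C; (1,7):dx=-9,dy=-5->C; (1,8):dx=-4,dy=-12->C; (1,9):dx=-11,dy=-3->C
  (2,3):dx=+4,dy=-6->D; (2,4):dx=+1,dy=+1->C; (2,5):dx=-3,dy=-8->C; (2,6):dx=-1,dy=-2->C
  (2,7):dx=-2,dy=+3->D; (2,8):dx=+3,dy=-4->D; (2,9):dx=-4,dy=+5->D; (3,4):dx=-3,dy=+7->D
  (3,5):dx=-7,dy=-2->C; (3,6):dx=-5,dy=+4->D; (3,7):dx=-6,dy=+9->D; (3,8):dx=-1,dy=+2->D
  (3,9):dx=-8,dy=+11->D; (4,5):dx=-4,dy=-9->C; (4,6):dx=-2,dy=-3->C; (4,7):dx=-3,dy=+2->D
  (4,8):dx=+2,dy=-5->D; (4,9):dx=-5,dy=+4->D; (5,6):dx=+2,dy=+6->C; (5,7):dx=+1,dy=+11->C
  (5,8):dx=+6,dy=+4->C; (5,9):dx=-1,dy=+13->D; (6,7):dx=-1,dy=+5->D; (6,8):dx=+4,dy=-2->D
  (6,9):dx=-3,dy=+7->D; (7,8):dx=+5,dy=-7->D; (7,9):dx=-2,dy=+2->D; (8,9):dx=-7,dy=+9->D
Step 2: C = 17, D = 19, total pairs = 36.
Step 3: tau = (C - D)/(n(n-1)/2) = (17 - 19)/36 = -0.055556.
Step 4: Exact two-sided p-value (enumerate n! = 362880 permutations of y under H0): p = 0.919455.
Step 5: alpha = 0.05. fail to reject H0.

tau_b = -0.0556 (C=17, D=19), p = 0.919455, fail to reject H0.


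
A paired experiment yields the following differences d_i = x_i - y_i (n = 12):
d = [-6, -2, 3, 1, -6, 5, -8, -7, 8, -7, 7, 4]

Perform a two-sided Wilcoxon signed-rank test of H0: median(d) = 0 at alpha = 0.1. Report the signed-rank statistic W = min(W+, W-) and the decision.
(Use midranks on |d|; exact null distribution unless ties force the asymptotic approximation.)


Step 1: Drop any zero differences (none here) and take |d_i|.
|d| = [6, 2, 3, 1, 6, 5, 8, 7, 8, 7, 7, 4]
Step 2: Midrank |d_i| (ties get averaged ranks).
ranks: |6|->6.5, |2|->2, |3|->3, |1|->1, |6|->6.5, |5|->5, |8|->11.5, |7|->9, |8|->11.5, |7|->9, |7|->9, |4|->4
Step 3: Attach original signs; sum ranks with positive sign and with negative sign.
W+ = 3 + 1 + 5 + 11.5 + 9 + 4 = 33.5
W- = 6.5 + 2 + 6.5 + 11.5 + 9 + 9 = 44.5
(Check: W+ + W- = 78 should equal n(n+1)/2 = 78.)
Step 4: Test statistic W = min(W+, W-) = 33.5.
Step 5: Ties in |d|, so use the tie-corrected normal approximation.
        E[W] = n(n+1)/4 = 12*13/4 = 39.
        Tie groups: |d|=6 (t=2), |d|=7 (t=3), |d|=8 (t=2); sum(t^3 - t) = 36.
        Var[W] = n(n+1)(2n+1)/24 - sum(t^3-t)/48 = 3900/24 - 36/48 = 161.75.
        z = (W - E[W]) / sqrt(Var[W]) = (33.5 - 39) / 12.7181 = -0.4325.
        Two-sided p = 2*Phi(z) = 0.665411.
Step 6: alpha = 0.1. fail to reject H0.

W+ = 33.5, W- = 44.5, W = min = 33.5, p = 0.665411, fail to reject H0.
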